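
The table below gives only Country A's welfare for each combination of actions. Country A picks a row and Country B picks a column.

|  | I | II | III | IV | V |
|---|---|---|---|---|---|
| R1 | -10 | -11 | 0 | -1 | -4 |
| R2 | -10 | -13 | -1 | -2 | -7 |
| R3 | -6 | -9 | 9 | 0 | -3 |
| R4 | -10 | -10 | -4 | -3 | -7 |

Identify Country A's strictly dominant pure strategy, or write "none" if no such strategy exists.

R3

R3 vs R1: I: -6>-10, II: -9>-11, III: 9>0, IV: 0>-1, V: -3>-4.
R3 vs R2: I: -6>-10, II: -9>-13, III: 9>-1, IV: 0>-2, V: -3>-7.
R3 vs R4: I: -6>-10, II: -9>-10, III: 9>-4, IV: 0>-3, V: -3>-7.
R3 strictly beats every other strategy against every opponent action, so it is strictly dominant.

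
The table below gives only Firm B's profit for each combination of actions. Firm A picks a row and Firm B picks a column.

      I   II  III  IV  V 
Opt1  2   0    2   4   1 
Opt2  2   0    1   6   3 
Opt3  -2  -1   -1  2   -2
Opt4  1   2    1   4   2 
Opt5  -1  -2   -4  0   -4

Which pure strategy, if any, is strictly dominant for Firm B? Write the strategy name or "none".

IV vs I: Opt1: 4>2, Opt2: 6>2, Opt3: 2>-2, Opt4: 4>1, Opt5: 0>-1.
IV vs II: Opt1: 4>0, Opt2: 6>0, Opt3: 2>-1, Opt4: 4>2, Opt5: 0>-2.
IV vs III: Opt1: 4>2, Opt2: 6>1, Opt3: 2>-1, Opt4: 4>1, Opt5: 0>-4.
IV vs V: Opt1: 4>1, Opt2: 6>3, Opt3: 2>-2, Opt4: 4>2, Opt5: 0>-4.
IV strictly beats every other strategy against every opponent action, so it is strictly dominant.

IV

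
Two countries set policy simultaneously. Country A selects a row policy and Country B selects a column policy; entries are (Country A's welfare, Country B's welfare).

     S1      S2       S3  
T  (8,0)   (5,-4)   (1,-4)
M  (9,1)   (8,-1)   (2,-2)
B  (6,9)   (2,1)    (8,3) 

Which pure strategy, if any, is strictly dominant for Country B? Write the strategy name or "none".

S1 vs S2: T: 0>-4, M: 1>-1, B: 9>1.
S1 vs S3: T: 0>-4, M: 1>-2, B: 9>3.
S1 strictly beats every other strategy against every opponent action, so it is strictly dominant.

S1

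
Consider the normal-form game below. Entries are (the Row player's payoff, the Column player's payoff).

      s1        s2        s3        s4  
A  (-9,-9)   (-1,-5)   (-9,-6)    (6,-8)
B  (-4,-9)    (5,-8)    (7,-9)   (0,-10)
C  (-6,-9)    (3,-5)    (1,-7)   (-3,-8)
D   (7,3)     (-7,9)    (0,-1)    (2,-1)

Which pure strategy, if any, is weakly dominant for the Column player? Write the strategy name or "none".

s2

s2 vs s1: A: -5>-9, B: -8>-9, C: -5>-9, D: 9>3.
s2 vs s3: A: -5>-6, B: -8>-9, C: -5>-7, D: 9>-1.
s2 vs s4: A: -5>-8, B: -8>-10, C: -5>-8, D: 9>-1.
s2 is at least as good as every other strategy against every opponent action, so it is weakly dominant.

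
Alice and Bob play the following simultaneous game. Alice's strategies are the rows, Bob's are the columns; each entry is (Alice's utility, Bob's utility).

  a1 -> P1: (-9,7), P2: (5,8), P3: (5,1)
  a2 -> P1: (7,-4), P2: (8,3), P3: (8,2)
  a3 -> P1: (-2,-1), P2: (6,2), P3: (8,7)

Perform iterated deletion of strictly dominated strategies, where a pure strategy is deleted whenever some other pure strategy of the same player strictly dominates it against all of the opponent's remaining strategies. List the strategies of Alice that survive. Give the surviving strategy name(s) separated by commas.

a2, a3

Row a1 is eliminated: a2 beats it against every remaining column (P1: 7>-9, P2: 8>5, P3: 8>5).
Bob's strategy P1 is strictly dominated by P2 (a2: 3>-4, a3: 2>-1) and is removed.
Among the remaining strategies, none is strictly dominated by another pure strategy of the same player, so the elimination stops.
Surviving strategies — Alice: {a2, a3}; Bob: {P2, P3}.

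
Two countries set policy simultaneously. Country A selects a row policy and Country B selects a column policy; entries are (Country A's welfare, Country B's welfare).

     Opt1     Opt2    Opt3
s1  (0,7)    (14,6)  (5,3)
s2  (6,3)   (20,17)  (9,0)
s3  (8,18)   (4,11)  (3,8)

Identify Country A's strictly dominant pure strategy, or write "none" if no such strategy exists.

none

s1 fails to dominate s2 at Opt1 (0<6).
s2 fails to dominate s3 at Opt1 (6<8).
s3 fails to dominate s1 at Opt2 (4<14).
No single strategy dominates all the others.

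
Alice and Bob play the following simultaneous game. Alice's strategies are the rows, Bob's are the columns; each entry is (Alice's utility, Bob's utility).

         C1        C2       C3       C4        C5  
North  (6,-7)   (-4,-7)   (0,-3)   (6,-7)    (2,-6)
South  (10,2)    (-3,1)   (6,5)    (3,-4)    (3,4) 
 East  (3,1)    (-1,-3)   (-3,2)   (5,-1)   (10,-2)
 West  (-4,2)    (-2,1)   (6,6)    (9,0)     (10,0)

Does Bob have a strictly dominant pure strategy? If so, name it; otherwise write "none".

C3

C3 vs C1: North: -3>-7, South: 5>2, East: 2>1, West: 6>2.
C3 vs C2: North: -3>-7, South: 5>1, East: 2>-3, West: 6>1.
C3 vs C4: North: -3>-7, South: 5>-4, East: 2>-1, West: 6>0.
C3 vs C5: North: -3>-6, South: 5>4, East: 2>-2, West: 6>0.
C3 strictly beats every other strategy against every opponent action, so it is strictly dominant.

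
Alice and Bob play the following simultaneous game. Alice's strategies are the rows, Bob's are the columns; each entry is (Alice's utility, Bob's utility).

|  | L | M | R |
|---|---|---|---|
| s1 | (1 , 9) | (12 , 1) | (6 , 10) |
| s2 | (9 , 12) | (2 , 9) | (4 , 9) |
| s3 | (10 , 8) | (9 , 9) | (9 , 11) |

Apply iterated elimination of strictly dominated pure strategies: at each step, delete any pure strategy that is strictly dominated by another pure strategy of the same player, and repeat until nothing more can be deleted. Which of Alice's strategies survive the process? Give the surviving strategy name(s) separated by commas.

s3

Row s2 is eliminated: s3 beats it against every remaining column (L: 10>9, M: 9>2, R: 9>4).
Column L is eliminated: R beats it against every remaining row (s1: 10>9, s3: 11>8).
Column M is eliminated: R beats it against every remaining row (s1: 10>1, s3: 11>9).
For Alice, s3 strictly dominates s1 on the remaining columns (R: 9>6); eliminate s1.
Among the remaining strategies, none is strictly dominated by another pure strategy of the same player, so the elimination stops.
Surviving strategies — Alice: {s3}; Bob: {R}.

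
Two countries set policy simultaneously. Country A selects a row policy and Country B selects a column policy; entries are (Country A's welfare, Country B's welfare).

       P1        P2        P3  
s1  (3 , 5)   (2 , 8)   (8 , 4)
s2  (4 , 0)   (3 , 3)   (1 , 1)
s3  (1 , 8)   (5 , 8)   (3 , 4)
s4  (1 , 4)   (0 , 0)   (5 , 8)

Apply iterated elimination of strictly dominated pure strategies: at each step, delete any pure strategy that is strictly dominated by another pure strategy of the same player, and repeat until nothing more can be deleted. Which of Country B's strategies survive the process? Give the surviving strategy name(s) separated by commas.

P1, P2

For Country A, s1 strictly dominates s4 on the remaining columns (P1: 3>1, P2: 2>0, P3: 8>5); eliminate s4.
For Country B, P2 strictly dominates P3 on the remaining rows (s1: 8>4, s2: 3>1, s3: 8>4); eliminate P3.
For Country A, s2 strictly dominates s1 on the remaining columns (P1: 4>3, P2: 3>2); eliminate s1.
Among the remaining strategies, none is strictly dominated by another pure strategy of the same player, so the elimination stops.
Surviving strategies — Country A: {s2, s3}; Country B: {P1, P2}.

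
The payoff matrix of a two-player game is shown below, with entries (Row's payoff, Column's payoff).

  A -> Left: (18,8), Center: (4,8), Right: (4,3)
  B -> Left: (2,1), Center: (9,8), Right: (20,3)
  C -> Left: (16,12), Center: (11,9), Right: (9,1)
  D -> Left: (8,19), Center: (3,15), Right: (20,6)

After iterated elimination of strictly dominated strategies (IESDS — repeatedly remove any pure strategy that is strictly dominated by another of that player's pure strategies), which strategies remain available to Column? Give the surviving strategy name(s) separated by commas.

Left, Center

For Column, Center strictly dominates Right on the remaining rows (A: 8>3, B: 8>3, C: 9>1, D: 15>6); eliminate Right.
For Row, C strictly dominates B on the remaining columns (Left: 16>2, Center: 11>9); eliminate B.
Row's strategy D is strictly dominated by A (Left: 18>8, Center: 4>3) and is removed.
Among the remaining strategies, none is strictly dominated by another pure strategy of the same player, so the elimination stops.
Surviving strategies — Row: {A, C}; Column: {Left, Center}.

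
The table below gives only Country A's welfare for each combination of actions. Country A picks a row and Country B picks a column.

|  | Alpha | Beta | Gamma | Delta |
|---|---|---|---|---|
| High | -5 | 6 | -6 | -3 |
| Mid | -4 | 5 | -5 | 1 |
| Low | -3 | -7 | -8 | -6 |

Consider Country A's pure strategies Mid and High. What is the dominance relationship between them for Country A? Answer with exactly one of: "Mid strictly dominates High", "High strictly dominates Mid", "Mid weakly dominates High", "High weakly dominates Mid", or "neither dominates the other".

Mid's payoffs vs High's, by Country B's action — Alpha: -4>-5, Beta: 5<6, Gamma: -5>-6, Delta: 1>-3.
Mid does better at Alpha, Gamma, Delta but worse at Beta; neither strategy dominates the other.

neither dominates the other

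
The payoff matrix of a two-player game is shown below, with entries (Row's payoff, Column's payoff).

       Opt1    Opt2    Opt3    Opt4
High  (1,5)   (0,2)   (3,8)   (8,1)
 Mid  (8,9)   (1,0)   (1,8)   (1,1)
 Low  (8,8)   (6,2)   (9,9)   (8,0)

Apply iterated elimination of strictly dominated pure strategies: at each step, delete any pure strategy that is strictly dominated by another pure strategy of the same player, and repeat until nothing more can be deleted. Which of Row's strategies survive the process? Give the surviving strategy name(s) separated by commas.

Column's strategy Opt2 is strictly dominated by Opt1 (High: 5>2, Mid: 9>0, Low: 8>2) and is removed.
Column's strategy Opt4 is strictly dominated by Opt1 (High: 5>1, Mid: 9>1, Low: 8>0) and is removed.
For Row, Low strictly dominates High on the remaining columns (Opt1: 8>1, Opt3: 9>3); eliminate High.
Among the remaining strategies, none is strictly dominated by another pure strategy of the same player, so the elimination stops.
Surviving strategies — Row: {Mid, Low}; Column: {Opt1, Opt3}.

Mid, Low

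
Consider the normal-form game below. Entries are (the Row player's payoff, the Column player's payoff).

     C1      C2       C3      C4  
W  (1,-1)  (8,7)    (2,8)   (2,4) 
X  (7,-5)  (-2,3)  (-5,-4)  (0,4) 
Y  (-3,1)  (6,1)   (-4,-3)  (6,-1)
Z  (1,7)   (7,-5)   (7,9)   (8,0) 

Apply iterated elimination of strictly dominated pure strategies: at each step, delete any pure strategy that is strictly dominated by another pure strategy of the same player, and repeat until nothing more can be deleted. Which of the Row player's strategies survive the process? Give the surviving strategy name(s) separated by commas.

The Row player's strategy Y is strictly dominated by Z (C1: 1>-3, C2: 7>6, C3: 7>-4, C4: 8>6) and is removed.
Column C1 is eliminated: C3 beats it against every remaining row (W: 8>-1, X: -4>-5, Z: 9>7).
Row X is eliminated: W beats it against every remaining column (C2: 8>-2, C3: 2>-5, C4: 2>0).
For the Column player, C3 strictly dominates C2 on the remaining rows (W: 8>7, Z: 9>-5); eliminate C2.
Row W is eliminated: Z beats it against every remaining column (C3: 7>2, C4: 8>2).
For the Column player, C3 strictly dominates C4 on the remaining rows (Z: 9>0); eliminate C4.
Among the remaining strategies, none is strictly dominated by another pure strategy of the same player, so the elimination stops.
Surviving strategies — the Row player: {Z}; the Column player: {C3}.

Z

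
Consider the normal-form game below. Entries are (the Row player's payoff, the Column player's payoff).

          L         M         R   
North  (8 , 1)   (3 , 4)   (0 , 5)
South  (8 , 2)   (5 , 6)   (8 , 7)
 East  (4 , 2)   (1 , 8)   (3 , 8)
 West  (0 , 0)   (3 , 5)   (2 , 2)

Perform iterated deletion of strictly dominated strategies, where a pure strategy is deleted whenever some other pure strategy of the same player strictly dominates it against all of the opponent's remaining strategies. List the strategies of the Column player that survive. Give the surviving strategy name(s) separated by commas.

R

The Row player's strategy East is strictly dominated by South (L: 8>4, M: 5>1, R: 8>3) and is removed.
Row West is eliminated: South beats it against every remaining column (L: 8>0, M: 5>3, R: 8>2).
For the Column player, M strictly dominates L on the remaining rows (North: 4>1, South: 6>2); eliminate L.
For the Row player, South strictly dominates North on the remaining columns (M: 5>3, R: 8>0); eliminate North.
For the Column player, R strictly dominates M on the remaining rows (South: 7>6); eliminate M.
Among the remaining strategies, none is strictly dominated by another pure strategy of the same player, so the elimination stops.
Surviving strategies — the Row player: {South}; the Column player: {R}.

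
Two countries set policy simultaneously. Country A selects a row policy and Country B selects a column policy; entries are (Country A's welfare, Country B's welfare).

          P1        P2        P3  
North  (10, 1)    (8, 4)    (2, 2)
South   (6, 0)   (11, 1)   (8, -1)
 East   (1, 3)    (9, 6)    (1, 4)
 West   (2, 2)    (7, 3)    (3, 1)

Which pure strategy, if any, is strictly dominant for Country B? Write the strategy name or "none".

P2

P2 vs P1: North: 4>1, South: 1>0, East: 6>3, West: 3>2.
P2 vs P3: North: 4>2, South: 1>-1, East: 6>4, West: 3>1.
P2 strictly beats every other strategy against every opponent action, so it is strictly dominant.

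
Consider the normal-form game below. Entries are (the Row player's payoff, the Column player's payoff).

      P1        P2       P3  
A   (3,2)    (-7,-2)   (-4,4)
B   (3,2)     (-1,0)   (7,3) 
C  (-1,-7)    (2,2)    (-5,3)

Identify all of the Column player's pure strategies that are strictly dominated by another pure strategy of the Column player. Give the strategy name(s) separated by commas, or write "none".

P1: dominated, since P3 does at least as well everywhere (A: 4>2, B: 3>2, C: 3>-7).
P3 strictly dominates P2 — A: 4>-2, B: 3>0, C: 3>2.
Nothing dominates P3: P1 at A (4>2); P2 at A (4>-2).

P1, P2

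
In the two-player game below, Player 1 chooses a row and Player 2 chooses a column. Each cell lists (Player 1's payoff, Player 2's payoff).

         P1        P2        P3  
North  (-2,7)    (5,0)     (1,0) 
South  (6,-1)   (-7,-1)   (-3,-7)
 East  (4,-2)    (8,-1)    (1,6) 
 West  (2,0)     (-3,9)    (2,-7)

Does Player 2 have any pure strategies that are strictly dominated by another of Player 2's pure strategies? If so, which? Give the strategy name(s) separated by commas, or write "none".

P1 is not dominated — it holds its own against P2 at North (7>0); P3 at North (7>0).
P2: no other strategy beats it everywhere (P1 at South (-1=-1); P3 at North (0=0)).
P3: no other strategy beats it everywhere (P1 at East (6>-2); P2 at North (0=0)).

none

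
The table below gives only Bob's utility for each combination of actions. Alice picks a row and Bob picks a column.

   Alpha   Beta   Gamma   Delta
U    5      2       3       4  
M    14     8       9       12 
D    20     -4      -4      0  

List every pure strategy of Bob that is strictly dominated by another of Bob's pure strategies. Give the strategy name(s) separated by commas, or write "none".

Nothing dominates Alpha: Beta at U (5>2); Gamma at U (5>3); Delta at U (5>4).
Beta: dominated, since Alpha does at least as well everywhere (U: 5>2, M: 14>8, D: 20>-4).
Alpha strictly dominates Gamma — U: 5>3, M: 14>9, D: 20>-4.
Alpha strictly dominates Delta — U: 5>4, M: 14>12, D: 20>0.

Beta, Gamma, Delta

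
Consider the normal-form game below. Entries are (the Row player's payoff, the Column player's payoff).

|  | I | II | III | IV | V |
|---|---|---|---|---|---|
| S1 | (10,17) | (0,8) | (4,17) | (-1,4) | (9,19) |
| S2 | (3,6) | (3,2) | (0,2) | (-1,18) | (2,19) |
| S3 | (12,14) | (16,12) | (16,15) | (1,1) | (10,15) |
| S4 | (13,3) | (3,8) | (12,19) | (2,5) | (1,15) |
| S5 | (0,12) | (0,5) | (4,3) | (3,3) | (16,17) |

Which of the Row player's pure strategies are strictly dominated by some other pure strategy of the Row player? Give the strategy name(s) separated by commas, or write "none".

S1, S2

S1 is strictly dominated by S3 (I: 12>10, II: 16>0, III: 16>4, IV: 1>-1, V: 10>9).
S2: dominated, since S3 does at least as well everywhere (I: 12>3, II: 16>3, III: 16>0, IV: 1>-1, V: 10>2).
Nothing dominates S3: S1 at I (12>10); S2 at I (12>3); S4 at II (16>3); S5 at I (12>0).
Nothing dominates S4: S1 at I (13>10); S2 at I (13>3); S3 at I (13>12); S5 at I (13>0).
Nothing dominates S5: S1 at II (0=0); S2 at III (4>0); S3 at IV (3>1); S4 at IV (3>2).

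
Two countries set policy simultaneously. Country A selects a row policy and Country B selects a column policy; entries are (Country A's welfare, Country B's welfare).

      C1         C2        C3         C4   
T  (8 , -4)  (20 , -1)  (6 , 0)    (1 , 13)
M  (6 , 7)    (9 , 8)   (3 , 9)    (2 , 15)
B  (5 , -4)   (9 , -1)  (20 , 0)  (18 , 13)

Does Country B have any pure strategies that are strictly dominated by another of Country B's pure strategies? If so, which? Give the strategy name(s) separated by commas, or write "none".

C2 strictly dominates C1 — T: -1>-4, M: 8>7, B: -1>-4.
C2: dominated, since C3 does at least as well everywhere (T: 0>-1, M: 9>8, B: 0>-1).
C3: dominated, since C4 does at least as well everywhere (T: 13>0, M: 15>9, B: 13>0).
Nothing dominates C4: C1 at T (13>-4); C2 at T (13>-1); C3 at T (13>0).

C1, C2, C3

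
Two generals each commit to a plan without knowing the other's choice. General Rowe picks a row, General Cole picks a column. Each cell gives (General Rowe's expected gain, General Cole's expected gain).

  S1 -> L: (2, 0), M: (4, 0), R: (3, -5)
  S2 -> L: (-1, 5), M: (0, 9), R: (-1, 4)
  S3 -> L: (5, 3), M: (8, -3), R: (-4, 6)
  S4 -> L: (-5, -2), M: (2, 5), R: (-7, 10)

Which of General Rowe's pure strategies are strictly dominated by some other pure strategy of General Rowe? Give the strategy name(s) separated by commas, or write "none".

S1: no other strategy beats it everywhere (S2 at L (2>-1); S3 at R (3>-4); S4 at L (2>-5)).
S2 is strictly dominated by S1 (L: 2>-1, M: 4>0, R: 3>-1).
S3: no other strategy beats it everywhere (S1 at L (5>2); S2 at L (5>-1); S4 at L (5>-5)).
S4: dominated, since S1 does at least as well everywhere (L: 2>-5, M: 4>2, R: 3>-7).

S2, S4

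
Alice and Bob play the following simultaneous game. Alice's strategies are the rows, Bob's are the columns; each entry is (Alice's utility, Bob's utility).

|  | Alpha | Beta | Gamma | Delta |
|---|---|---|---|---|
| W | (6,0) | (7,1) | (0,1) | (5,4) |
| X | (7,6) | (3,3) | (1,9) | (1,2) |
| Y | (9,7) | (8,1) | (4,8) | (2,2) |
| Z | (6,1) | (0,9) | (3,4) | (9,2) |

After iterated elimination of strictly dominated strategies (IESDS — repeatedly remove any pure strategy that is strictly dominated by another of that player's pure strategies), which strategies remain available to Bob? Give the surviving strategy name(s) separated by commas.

Row X is eliminated: Y beats it against every remaining column (Alpha: 9>7, Beta: 8>3, Gamma: 4>1, Delta: 2>1).
Bob's strategy Alpha is strictly dominated by Gamma (W: 1>0, Y: 8>7, Z: 4>1) and is removed.
Among the remaining strategies, none is strictly dominated by another pure strategy of the same player, so the elimination stops.
Surviving strategies — Alice: {W, Y, Z}; Bob: {Beta, Gamma, Delta}.

Beta, Gamma, Delta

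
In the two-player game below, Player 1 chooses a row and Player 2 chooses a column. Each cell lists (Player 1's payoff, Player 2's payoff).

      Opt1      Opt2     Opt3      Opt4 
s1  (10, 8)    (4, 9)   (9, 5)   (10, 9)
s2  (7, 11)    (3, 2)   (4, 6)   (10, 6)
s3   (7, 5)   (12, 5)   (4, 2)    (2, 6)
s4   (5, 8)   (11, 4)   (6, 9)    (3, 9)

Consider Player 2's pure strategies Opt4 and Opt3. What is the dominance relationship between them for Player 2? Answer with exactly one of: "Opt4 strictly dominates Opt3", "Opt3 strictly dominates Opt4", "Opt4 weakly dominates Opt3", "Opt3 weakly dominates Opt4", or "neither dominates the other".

Opt4 weakly dominates Opt3

Compare Opt4 to Opt3 across each choice by Player 1: s1: 9>5, s2: 6=6, s3: 6>2, s4: 9=9.
Opt4 is at least as good everywhere and strictly better somewhere (tied only at s2, s4), so Opt4 weakly but not strictly dominates Opt3.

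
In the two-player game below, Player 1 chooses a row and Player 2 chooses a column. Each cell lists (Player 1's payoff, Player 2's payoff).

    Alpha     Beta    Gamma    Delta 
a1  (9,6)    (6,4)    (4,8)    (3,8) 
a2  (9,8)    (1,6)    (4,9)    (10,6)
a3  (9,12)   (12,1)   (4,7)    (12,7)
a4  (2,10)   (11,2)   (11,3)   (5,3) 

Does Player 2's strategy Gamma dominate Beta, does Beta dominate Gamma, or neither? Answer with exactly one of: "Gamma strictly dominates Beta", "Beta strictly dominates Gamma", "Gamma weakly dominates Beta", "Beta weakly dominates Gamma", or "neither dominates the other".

Gamma strictly dominates Beta

Compare Gamma to Beta across each choice by Player 1: a1: 8>4, a2: 9>6, a3: 7>1, a4: 3>2.
Every comparison favours Gamma, so Gamma strictly dominates Beta.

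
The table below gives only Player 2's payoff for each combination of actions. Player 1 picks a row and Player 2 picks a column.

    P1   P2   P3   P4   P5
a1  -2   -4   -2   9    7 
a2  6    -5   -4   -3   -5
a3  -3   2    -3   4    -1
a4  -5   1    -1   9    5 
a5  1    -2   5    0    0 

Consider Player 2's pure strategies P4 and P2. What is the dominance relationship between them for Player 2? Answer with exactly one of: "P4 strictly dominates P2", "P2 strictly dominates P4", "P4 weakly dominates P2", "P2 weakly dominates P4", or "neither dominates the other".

P4's payoffs vs P2's, by Player 1's action — a1: 9>-4, a2: -3>-5, a3: 4>2, a4: 9>1, a5: 0>-2.
Every comparison favours P4, so P4 strictly dominates P2.

P4 strictly dominates P2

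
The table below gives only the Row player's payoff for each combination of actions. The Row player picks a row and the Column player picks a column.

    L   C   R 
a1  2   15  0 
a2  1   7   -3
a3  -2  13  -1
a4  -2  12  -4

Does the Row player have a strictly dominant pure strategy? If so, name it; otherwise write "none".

a1 vs a2: L: 2>1, C: 15>7, R: 0>-3.
a1 vs a3: L: 2>-2, C: 15>13, R: 0>-1.
a1 vs a4: L: 2>-2, C: 15>12, R: 0>-4.
a1 strictly beats every other strategy against every opponent action, so it is strictly dominant.

a1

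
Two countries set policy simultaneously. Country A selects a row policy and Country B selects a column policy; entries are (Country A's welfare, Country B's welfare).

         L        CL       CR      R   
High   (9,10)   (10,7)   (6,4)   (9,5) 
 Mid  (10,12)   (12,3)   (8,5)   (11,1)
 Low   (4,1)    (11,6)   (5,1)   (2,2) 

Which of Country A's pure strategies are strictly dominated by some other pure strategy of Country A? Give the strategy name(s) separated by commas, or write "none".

High: dominated, since Mid does at least as well everywhere (L: 10>9, CL: 12>10, CR: 8>6, R: 11>9).
Mid: no other strategy beats it everywhere (High at L (10>9); Low at L (10>4)).
Low: dominated, since Mid does at least as well everywhere (L: 10>4, CL: 12>11, CR: 8>5, R: 11>2).

High, Low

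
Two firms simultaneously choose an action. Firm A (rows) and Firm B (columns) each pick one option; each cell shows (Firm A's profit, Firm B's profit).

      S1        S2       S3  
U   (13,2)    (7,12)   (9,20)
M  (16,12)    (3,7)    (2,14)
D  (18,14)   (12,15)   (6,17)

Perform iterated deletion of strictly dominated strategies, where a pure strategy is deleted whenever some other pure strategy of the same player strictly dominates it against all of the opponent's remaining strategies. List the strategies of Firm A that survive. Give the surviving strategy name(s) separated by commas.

Firm A's strategy M is strictly dominated by D (S1: 18>16, S2: 12>3, S3: 6>2) and is removed.
Column S1 is eliminated: S2 beats it against every remaining row (U: 12>2, D: 15>14).
For Firm B, S3 strictly dominates S2 on the remaining rows (U: 20>12, D: 17>15); eliminate S2.
Row D is eliminated: U beats it against every remaining column (S3: 9>6).
Among the remaining strategies, none is strictly dominated by another pure strategy of the same player, so the elimination stops.
Surviving strategies — Firm A: {U}; Firm B: {S3}.

U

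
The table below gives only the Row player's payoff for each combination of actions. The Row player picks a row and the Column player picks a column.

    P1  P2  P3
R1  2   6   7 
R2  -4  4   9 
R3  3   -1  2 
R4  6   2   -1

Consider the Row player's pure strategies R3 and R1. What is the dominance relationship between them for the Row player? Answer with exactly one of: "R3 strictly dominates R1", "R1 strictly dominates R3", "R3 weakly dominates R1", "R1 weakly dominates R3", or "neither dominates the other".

neither dominates the other

Compare R3 to R1 across each opponent action: P1: 3>2, P2: -1<6, P3: 2<7.
R3 does better at P1 but worse at P2, P3; neither strategy dominates the other.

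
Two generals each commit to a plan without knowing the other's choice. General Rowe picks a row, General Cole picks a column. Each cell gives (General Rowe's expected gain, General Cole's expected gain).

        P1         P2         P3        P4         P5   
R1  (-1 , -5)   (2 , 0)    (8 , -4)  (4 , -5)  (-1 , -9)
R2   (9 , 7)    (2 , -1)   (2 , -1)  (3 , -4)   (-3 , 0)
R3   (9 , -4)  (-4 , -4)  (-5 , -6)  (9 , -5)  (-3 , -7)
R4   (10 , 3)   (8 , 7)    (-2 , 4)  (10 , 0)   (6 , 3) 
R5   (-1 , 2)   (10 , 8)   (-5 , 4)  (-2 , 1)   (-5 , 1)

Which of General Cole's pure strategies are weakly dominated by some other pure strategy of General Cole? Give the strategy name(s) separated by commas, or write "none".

P3, P4, P5

P1 is not dominated — it holds its own against P2 at R2 (7>-1); P3 at R2 (7>-1); P4 at R2 (7>-4); P5 at R1 (-5>-9).
P2 is not dominated — it holds its own against P1 at R1 (0>-5); P3 at R1 (0>-4); P4 at R1 (0>-5); P5 at R1 (0>-9).
P3 is weakly dominated by P2 (R1: 0>-4, R2: -1=-1, R3: -4>-6, R4: 7>4, R5: 8>4).
P4 is weakly dominated by P1 (R1: -5=-5, R2: 7>-4, R3: -4>-5, R4: 3>0, R5: 2>1).
P5: dominated, since P1 does at least as well everywhere (R1: -5>-9, R2: 7>0, R3: -4>-7, R4: 3=3, R5: 2>1).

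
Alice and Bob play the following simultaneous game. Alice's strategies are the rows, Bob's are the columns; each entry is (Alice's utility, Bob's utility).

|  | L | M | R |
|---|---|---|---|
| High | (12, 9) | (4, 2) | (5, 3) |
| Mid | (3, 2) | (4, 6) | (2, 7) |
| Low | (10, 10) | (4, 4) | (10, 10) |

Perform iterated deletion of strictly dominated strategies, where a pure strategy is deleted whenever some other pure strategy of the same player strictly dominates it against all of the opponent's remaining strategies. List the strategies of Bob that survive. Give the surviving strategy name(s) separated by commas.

L, R

Column M is eliminated: R beats it against every remaining row (High: 3>2, Mid: 7>6, Low: 10>4).
For Alice, High strictly dominates Mid on the remaining columns (L: 12>3, R: 5>2); eliminate Mid.
Among the remaining strategies, none is strictly dominated by another pure strategy of the same player, so the elimination stops.
Surviving strategies — Alice: {High, Low}; Bob: {L, R}.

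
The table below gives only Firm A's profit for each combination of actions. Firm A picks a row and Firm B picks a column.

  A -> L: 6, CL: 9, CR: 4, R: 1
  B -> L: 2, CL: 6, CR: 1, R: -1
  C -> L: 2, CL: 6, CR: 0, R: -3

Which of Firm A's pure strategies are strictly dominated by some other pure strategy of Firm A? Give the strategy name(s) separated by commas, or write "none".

A is not dominated — it holds its own against B at L (6>2); C at L (6>2).
B is strictly dominated by A (L: 6>2, CL: 9>6, CR: 4>1, R: 1>-1).
A strictly dominates C — L: 6>2, CL: 9>6, CR: 4>0, R: 1>-3.

B, C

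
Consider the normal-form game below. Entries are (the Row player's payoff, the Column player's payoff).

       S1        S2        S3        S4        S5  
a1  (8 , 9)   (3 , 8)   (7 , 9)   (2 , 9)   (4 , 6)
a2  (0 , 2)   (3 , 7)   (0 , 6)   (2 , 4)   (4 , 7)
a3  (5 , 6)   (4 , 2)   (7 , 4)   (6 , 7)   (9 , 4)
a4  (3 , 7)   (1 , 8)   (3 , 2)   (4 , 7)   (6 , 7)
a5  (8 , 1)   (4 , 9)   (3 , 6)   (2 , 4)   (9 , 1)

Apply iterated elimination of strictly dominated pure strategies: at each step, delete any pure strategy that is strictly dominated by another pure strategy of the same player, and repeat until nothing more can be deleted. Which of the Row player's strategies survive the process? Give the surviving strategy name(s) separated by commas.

a1, a3, a5

Row a2 is eliminated: a3 beats it against every remaining column (S1: 5>0, S2: 4>3, S3: 7>0, S4: 6>2, S5: 9>4).
Row a4 is eliminated: a3 beats it against every remaining column (S1: 5>3, S2: 4>1, S3: 7>3, S4: 6>4, S5: 9>6).
For the Column player, S4 strictly dominates S5 on the remaining rows (a1: 9>6, a3: 7>4, a5: 4>1); eliminate S5.
Among the remaining strategies, none is strictly dominated by another pure strategy of the same player, so the elimination stops.
Surviving strategies — the Row player: {a1, a3, a5}; the Column player: {S1, S2, S3, S4}.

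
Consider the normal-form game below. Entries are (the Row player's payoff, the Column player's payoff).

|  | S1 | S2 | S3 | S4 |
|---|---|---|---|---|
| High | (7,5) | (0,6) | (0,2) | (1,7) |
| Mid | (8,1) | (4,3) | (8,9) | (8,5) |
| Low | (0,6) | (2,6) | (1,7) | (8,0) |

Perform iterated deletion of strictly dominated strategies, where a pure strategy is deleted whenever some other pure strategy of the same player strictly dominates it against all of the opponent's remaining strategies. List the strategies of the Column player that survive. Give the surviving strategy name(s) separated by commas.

Row High is eliminated: Mid beats it against every remaining column (S1: 8>7, S2: 4>0, S3: 8>0, S4: 8>1).
For the Column player, S3 strictly dominates S1 on the remaining rows (Mid: 9>1, Low: 7>6); eliminate S1.
The Column player's strategy S2 is strictly dominated by S3 (Mid: 9>3, Low: 7>6) and is removed.
For the Column player, S3 strictly dominates S4 on the remaining rows (Mid: 9>5, Low: 7>0); eliminate S4.
The Row player's strategy Low is strictly dominated by Mid (S3: 8>1) and is removed.
Among the remaining strategies, none is strictly dominated by another pure strategy of the same player, so the elimination stops.
Surviving strategies — the Row player: {Mid}; the Column player: {S3}.

S3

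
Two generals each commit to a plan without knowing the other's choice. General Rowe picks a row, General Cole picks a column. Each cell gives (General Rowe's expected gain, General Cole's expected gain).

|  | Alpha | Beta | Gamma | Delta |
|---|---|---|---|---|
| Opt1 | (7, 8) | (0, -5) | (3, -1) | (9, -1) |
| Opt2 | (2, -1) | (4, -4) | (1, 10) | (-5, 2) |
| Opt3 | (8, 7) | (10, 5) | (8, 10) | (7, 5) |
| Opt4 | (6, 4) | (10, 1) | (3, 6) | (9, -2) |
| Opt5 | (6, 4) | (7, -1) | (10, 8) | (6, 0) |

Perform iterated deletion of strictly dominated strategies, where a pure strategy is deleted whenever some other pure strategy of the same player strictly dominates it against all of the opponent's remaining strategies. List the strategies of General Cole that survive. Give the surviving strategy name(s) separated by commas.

Gamma

Row Opt2 is eliminated: Opt3 beats it against every remaining column (Alpha: 8>2, Beta: 10>4, Gamma: 8>1, Delta: 7>-5).
For General Cole, Alpha strictly dominates Beta on the remaining rows (Opt1: 8>-5, Opt3: 7>5, Opt4: 4>1, Opt5: 4>-1); eliminate Beta.
Column Delta is eliminated: Alpha beats it against every remaining row (Opt1: 8>-1, Opt3: 7>5, Opt4: 4>-2, Opt5: 4>0).
General Rowe's strategy Opt1 is strictly dominated by Opt3 (Alpha: 8>7, Gamma: 8>3) and is removed.
General Rowe's strategy Opt4 is strictly dominated by Opt3 (Alpha: 8>6, Gamma: 8>3) and is removed.
General Cole's strategy Alpha is strictly dominated by Gamma (Opt3: 10>7, Opt5: 8>4) and is removed.
General Rowe's strategy Opt3 is strictly dominated by Opt5 (Gamma: 10>8) and is removed.
Among the remaining strategies, none is strictly dominated by another pure strategy of the same player, so the elimination stops.
Surviving strategies — General Rowe: {Opt5}; General Cole: {Gamma}.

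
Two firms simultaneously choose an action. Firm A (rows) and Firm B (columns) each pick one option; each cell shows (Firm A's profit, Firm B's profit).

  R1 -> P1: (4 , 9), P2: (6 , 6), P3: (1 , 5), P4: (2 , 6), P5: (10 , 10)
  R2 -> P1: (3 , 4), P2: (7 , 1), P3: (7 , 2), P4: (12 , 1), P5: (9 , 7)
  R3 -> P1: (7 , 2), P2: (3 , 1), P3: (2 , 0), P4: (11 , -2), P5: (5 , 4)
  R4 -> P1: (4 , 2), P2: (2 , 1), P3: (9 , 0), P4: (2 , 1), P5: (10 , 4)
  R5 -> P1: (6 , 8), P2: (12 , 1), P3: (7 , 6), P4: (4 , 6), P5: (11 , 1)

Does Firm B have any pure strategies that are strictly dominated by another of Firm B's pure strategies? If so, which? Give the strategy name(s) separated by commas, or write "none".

P2, P3, P4

P1 is not dominated — it holds its own against P2 at R1 (9>6); P3 at R1 (9>5); P4 at R1 (9>6); P5 at R5 (8>1).
P2: dominated, since P1 does at least as well everywhere (R1: 9>6, R2: 4>1, R3: 2>1, R4: 2>1, R5: 8>1).
P1 strictly dominates P3 — R1: 9>5, R2: 4>2, R3: 2>0, R4: 2>0, R5: 8>6.
P4 is strictly dominated by P1 (R1: 9>6, R2: 4>1, R3: 2>-2, R4: 2>1, R5: 8>6).
Nothing dominates P5: P1 at R1 (10>9); P2 at R1 (10>6); P3 at R1 (10>5); P4 at R1 (10>6).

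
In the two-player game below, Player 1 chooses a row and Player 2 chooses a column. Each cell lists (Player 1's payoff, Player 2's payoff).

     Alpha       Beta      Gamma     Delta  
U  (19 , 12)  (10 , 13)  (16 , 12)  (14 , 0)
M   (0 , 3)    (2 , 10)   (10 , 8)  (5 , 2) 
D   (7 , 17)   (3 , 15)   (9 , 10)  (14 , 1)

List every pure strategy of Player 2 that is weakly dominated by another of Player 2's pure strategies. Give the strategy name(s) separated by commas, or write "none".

Gamma, Delta

Alpha: no other strategy beats it everywhere (Beta at D (17>15); Gamma at D (17>10); Delta at U (12>0)).
Beta: no other strategy beats it everywhere (Alpha at U (13>12); Gamma at U (13>12); Delta at U (13>0)).
Beta weakly dominates Gamma — U: 13>12, M: 10>8, D: 15>10.
Alpha weakly dominates Delta — U: 12>0, M: 3>2, D: 17>1.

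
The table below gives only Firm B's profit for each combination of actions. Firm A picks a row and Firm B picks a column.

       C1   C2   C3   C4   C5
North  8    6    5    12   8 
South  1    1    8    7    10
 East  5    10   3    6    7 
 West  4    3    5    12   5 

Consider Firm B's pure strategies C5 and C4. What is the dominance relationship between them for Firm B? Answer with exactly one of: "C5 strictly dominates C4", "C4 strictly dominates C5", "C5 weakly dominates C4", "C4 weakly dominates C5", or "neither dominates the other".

C5's payoffs vs C4's, by Firm A's action — North: 8<12, South: 10>7, East: 7>6, West: 5<12.
C5 does better at South, East but worse at North, West; neither strategy dominates the other.

neither dominates the other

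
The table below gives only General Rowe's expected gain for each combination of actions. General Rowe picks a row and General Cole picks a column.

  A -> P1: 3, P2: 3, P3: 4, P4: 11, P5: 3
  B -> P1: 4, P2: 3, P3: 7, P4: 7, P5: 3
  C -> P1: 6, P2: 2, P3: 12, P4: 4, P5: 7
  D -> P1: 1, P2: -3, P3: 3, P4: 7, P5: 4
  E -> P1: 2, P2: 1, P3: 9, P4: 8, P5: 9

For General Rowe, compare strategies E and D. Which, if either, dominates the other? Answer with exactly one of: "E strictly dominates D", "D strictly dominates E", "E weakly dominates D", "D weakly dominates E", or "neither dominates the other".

E strictly dominates D

E's payoffs vs D's, by General Cole's action — P1: 2>1, P2: 1>-3, P3: 9>3, P4: 8>7, P5: 9>4.
E gives a strictly higher payoff against each choice by General Cole, so E strictly dominates D.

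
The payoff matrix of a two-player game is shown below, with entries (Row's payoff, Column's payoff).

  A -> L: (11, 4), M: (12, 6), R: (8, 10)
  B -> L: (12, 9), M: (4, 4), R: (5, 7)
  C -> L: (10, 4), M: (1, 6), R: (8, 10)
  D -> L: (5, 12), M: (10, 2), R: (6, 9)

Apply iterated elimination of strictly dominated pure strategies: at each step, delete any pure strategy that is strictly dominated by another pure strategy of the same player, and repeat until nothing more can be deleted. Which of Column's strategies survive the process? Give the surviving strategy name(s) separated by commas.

L, R

Row D is eliminated: A beats it against every remaining column (L: 11>5, M: 12>10, R: 8>6).
Column M is eliminated: R beats it against every remaining row (A: 10>6, B: 7>4, C: 10>6).
Among the remaining strategies, none is strictly dominated by another pure strategy of the same player, so the elimination stops.
Surviving strategies — Row: {A, B, C}; Column: {L, R}.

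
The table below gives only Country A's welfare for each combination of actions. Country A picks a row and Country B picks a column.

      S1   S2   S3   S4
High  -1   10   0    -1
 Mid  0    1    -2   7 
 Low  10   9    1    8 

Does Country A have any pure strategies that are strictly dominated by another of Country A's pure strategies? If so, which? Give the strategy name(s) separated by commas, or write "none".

High is not dominated — it holds its own against Mid at S2 (10>1); Low at S2 (10>9).
Mid is strictly dominated by Low (S1: 10>0, S2: 9>1, S3: 1>-2, S4: 8>7).
Low is not dominated — it holds its own against High at S1 (10>-1); Mid at S1 (10>0).

Mid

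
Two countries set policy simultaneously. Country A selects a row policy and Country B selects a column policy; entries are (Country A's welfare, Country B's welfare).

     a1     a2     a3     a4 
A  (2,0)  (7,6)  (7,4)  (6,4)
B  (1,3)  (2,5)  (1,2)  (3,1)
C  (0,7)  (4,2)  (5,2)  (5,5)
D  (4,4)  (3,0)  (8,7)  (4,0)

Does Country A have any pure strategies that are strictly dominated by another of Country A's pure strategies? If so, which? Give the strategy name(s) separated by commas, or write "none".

Nothing dominates A: B at a1 (2>1); C at a1 (2>0); D at a2 (7>3).
B: dominated, since A does at least as well everywhere (a1: 2>1, a2: 7>2, a3: 7>1, a4: 6>3).
C is strictly dominated by A (a1: 2>0, a2: 7>4, a3: 7>5, a4: 6>5).
D: no other strategy beats it everywhere (A at a1 (4>2); B at a1 (4>1); C at a1 (4>0)).

B, C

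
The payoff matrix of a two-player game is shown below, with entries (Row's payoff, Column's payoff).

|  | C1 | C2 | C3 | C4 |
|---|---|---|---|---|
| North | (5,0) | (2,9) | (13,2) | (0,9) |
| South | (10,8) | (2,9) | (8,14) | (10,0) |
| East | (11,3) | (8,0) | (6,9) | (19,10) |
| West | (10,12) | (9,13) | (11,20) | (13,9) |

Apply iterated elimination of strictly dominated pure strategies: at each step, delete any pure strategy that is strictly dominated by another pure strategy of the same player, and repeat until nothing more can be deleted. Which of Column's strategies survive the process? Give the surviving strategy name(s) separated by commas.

C2, C3, C4

For Column, C3 strictly dominates C1 on the remaining rows (North: 2>0, South: 14>8, East: 9>3, West: 20>12); eliminate C1.
Row's strategy South is strictly dominated by West (C2: 9>2, C3: 11>8, C4: 13>10) and is removed.
Among the remaining strategies, none is strictly dominated by another pure strategy of the same player, so the elimination stops.
Surviving strategies — Row: {North, East, West}; Column: {C2, C3, C4}.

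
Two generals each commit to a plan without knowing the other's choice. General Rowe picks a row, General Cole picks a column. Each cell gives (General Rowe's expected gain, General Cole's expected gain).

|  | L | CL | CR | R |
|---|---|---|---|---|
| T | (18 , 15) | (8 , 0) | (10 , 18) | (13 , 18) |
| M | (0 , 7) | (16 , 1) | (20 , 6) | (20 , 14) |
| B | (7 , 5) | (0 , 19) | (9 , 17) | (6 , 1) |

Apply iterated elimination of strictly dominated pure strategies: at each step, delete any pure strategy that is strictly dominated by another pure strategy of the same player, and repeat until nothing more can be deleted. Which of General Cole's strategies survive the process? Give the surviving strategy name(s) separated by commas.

R

Row B is eliminated: T beats it against every remaining column (L: 18>7, CL: 8>0, CR: 10>9, R: 13>6).
For General Cole, R strictly dominates L on the remaining rows (T: 18>15, M: 14>7); eliminate L.
Row T is eliminated: M beats it against every remaining column (CL: 16>8, CR: 20>10, R: 20>13).
Column CL is eliminated: CR beats it against every remaining row (M: 6>1).
General Cole's strategy CR is strictly dominated by R (M: 14>6) and is removed.
Among the remaining strategies, none is strictly dominated by another pure strategy of the same player, so the elimination stops.
Surviving strategies — General Rowe: {M}; General Cole: {R}.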